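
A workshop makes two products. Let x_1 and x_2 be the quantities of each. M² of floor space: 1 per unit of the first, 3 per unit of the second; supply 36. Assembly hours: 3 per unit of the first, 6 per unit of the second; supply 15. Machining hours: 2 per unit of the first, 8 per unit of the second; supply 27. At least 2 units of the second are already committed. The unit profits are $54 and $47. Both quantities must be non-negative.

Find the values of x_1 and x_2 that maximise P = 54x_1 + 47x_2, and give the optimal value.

x_1 = 1, x_2 = 2, maximum P = 148

Vertices and P = 54x_1 + 47x_2:
  (0, 5/2) → P = 235/2
  (0, 2) → P = 94
  (1, 2) → P = 148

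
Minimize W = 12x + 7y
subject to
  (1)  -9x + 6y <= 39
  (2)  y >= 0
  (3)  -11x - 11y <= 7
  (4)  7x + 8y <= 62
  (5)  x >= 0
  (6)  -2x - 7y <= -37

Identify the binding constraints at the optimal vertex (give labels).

Extreme points and W = 12x + 7y:
  (10/19, 277/38) → W = 2179/38
  (0, 13/2) → W = 91/2
  (46/11, 45/11) → W = 867/11
  (0, 37/7) → W = 37

The minimum is at (0, 37/7). Substituting into each constraint, equality holds for (5) and (6); the remaining constraints have slack.

(5) and (6)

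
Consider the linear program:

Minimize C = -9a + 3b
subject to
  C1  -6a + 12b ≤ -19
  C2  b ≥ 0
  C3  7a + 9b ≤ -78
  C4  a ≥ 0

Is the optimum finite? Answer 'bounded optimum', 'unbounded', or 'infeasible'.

The boundaries -6a + 12b = -19 and b = 0 meet at (19/6, 0), but that point violates 7a + 9b ≤ -78. Every candidate vertex is excluded by some other constraint, so the feasible region is empty.

infeasible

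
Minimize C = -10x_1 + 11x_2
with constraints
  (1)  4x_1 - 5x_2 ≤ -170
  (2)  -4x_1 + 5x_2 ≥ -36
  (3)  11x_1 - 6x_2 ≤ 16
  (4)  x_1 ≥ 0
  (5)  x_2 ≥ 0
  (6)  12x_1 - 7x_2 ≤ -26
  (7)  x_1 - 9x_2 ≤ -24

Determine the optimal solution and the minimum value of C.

Vertices and C = -10x_1 + 11x_2:
  (0, 34) → C = 374
  (265/8, 121/2) → C = 1337/4
  (268/5, 478/5) → C = 2578/5
The feasible region is unbounded (it extends along (0, 1), (6, 11)), but C strictly increases along every unbounded feasible direction, so there is no improving ray and the minimum is attained at a vertex.

The binding constraints are 4x_1 - 5x_2 = -170 and 12x_1 - 7x_2 = -26.
Solving simultaneously gives x_1 = 265/8, x_2 = 121/2.

x_1 = 265/8, x_2 = 121/2, minimum C = 1337/4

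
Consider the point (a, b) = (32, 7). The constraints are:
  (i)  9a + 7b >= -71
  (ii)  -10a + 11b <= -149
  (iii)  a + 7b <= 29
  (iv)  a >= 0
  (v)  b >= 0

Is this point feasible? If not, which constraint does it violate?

not feasible — violates (iii)

Constraint (iii): a + 7b = 81, which is not ≤ 29. All other constraints are satisfied.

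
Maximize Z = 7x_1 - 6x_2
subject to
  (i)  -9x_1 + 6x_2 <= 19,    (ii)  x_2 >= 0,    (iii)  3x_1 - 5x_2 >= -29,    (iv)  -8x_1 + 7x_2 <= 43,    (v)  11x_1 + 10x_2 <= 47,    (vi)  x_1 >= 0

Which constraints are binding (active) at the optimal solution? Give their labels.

Feasible corners and Z = 7x_1 - 6x_2:
  (23/39, 158/39) → Z = -787/39
  (0, 19/6) → Z = -19
  (47/11, 0) → Z = 329/11
  (0, 0) → Z = 0

The maximum is at (47/11, 0). Substituting into each constraint, equality holds for (ii) and (v); the remaining constraints have slack.

(ii) and (v)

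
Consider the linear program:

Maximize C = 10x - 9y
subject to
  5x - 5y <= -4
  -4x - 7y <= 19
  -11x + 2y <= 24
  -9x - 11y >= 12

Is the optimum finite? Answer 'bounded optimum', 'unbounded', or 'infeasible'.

Corner points and C = 10x - 9y:
  (-123/55, -79/55) → C = -519/55
  (-26/25, -6/25) → C = -206/25
  (-206/85, -113/85) → C = -1043/85
  (-288/139, 84/139) → C = -3636/139
The feasible region has finitely many vertices and no improving ray; the maximum is -206/25 at (-26/25, -6/25).

bounded optimum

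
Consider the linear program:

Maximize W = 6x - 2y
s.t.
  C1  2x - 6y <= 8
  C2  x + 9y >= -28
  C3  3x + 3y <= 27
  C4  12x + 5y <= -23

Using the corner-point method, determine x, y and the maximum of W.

Corner points and W = 6x - 2y:
  (-4, -8/3) → W = -56/3
  (-49/41, -71/41) → W = -152/41
  (-68/7, 131/7) → W = -670/7
The feasible region is unbounded (it extends along (-9, 1), (-1, 1)), but W strictly decreases along every unbounded feasible direction, so there is no improving ray and the maximum is attained at a vertex.

x = -49/41, y = -71/41, maximum W = -152/41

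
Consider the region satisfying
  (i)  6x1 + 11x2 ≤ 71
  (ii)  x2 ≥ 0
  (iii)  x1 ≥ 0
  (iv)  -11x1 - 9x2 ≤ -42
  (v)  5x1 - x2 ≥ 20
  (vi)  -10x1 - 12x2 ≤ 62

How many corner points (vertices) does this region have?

Of the 15 pairwise boundary intersections, those satisfying every inequality are:
  (71/6, 0)
  (291/61, 235/61)
  (4, 0)

3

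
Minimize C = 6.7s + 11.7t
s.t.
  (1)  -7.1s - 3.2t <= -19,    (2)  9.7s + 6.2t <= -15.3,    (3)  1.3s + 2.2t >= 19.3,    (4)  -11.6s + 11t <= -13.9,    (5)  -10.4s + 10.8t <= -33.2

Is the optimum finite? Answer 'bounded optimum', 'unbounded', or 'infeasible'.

The boundaries -7.1s - 3.2t = -19 and 9.7s + 6.2t = -15.3 meet at (758/59, -2663/118), but that point violates 1.3s + 2.2t ≥ 19.3. Every candidate vertex is excluded by some other constraint, so the feasible region is empty.

infeasible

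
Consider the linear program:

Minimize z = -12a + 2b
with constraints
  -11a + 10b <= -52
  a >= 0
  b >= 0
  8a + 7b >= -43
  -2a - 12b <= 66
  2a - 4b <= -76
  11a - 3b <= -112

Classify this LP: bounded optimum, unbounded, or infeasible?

infeasible

The boundaries -11a + 10b = -52 and 2a - 4b = -76 meet at (121/3, 235/6), but that point violates 11a - 3b ≤ -112. Every candidate vertex is excluded by some other constraint, so the feasible region is empty.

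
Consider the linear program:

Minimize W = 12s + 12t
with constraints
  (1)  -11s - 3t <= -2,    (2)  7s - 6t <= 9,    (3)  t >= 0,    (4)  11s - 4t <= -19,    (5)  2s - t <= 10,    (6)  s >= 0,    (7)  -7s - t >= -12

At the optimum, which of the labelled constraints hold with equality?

Extreme points and W = 12s + 12t:
  (0, 19/4) → W = 57
  (29/39, 265/39) → W = 1176/13
  (0, 12) → W = 144

The minimum is at (0, 19/4). Substituting into each constraint, equality holds for (4) and (6); the remaining constraints have slack.

(4) and (6)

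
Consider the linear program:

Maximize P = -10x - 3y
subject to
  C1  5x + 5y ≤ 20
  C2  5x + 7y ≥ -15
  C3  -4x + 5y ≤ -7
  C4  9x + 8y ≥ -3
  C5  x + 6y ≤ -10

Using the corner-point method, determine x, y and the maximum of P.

Vertices and P = -10x - 3y:
  (43/2, -35/2) → P = -325/2
  (34/5, -14/5) → P = -298/5
  (99/23, -120/23) → P = -630/23
  (31/23, -87/46) → P = -359/46

x = 31/23, y = -87/46, maximum P = -359/46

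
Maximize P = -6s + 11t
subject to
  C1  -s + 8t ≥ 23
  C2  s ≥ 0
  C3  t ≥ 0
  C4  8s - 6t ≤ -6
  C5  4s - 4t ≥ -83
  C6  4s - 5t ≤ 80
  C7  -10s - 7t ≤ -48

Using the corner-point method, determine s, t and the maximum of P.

Vertices and P = -6s + 11t:
  (0, 83/4) → P = 913/4
  (0, 48/7) → P = 528/7
  (237/4, 80) → P = 1049/2
  (123/58, 111/29) → P = 852/29

s = 237/4, t = 80, maximum P = 1049/2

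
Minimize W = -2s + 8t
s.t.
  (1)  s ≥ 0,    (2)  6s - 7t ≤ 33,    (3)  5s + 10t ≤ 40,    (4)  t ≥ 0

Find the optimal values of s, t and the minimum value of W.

Extreme points and W = -2s + 8t:
  (0, 4) → W = 32
  (0, 0) → W = 0
  (122/19, 15/19) → W = -124/19
  (11/2, 0) → W = -11

s = 11/2, t = 0, minimum W = -11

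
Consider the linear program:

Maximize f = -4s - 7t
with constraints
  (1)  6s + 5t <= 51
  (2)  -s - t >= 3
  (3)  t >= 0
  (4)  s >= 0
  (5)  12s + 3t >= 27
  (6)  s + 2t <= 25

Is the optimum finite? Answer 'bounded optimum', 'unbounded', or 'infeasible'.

infeasible

The boundaries 6s + 5t = 51 and -s - t = 3 meet at (66, -69), but that point violates t ≥ 0. Every candidate vertex is excluded by some other constraint, so the feasible region is empty.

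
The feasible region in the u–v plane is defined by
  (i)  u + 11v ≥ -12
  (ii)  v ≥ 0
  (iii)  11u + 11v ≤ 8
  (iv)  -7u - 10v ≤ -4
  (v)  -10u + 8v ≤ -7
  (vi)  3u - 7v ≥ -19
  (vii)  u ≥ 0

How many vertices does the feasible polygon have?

Intersecting each pair of boundary lines and keeping only the points that satisfy every inequality leaves:
  (8/11, 0)
  (7/10, 0)
  (47/66, 1/66)

3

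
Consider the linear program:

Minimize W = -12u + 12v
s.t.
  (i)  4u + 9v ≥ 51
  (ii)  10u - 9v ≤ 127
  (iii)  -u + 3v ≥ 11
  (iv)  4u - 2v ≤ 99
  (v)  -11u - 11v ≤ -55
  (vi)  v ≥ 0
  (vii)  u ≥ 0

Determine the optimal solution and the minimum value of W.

Feasible corners and W = -12u + 12v:
  (18/7, 95/21) → W = 164/7
  (0, 17/3) → W = 68
  (160/7, 79/7) → W = -972/7
  (637/16, 241/8) → W = -465/4
The feasible region is unbounded (it extends along (0, 1), (1, 2)), but W strictly increases along every unbounded feasible direction, so there is no improving ray and the minimum is attained at a vertex.

At the optimal vertex, 10u - 9v = 127 and -u + 3v = 11.
Solving simultaneously gives u = 160/7, v = 79/7.

u = 160/7, v = 79/7, minimum W = -972/7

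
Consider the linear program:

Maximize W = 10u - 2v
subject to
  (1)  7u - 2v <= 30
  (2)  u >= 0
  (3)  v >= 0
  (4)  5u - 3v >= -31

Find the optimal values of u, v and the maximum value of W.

u = 152/11, v = 367/11, maximum W = 786/11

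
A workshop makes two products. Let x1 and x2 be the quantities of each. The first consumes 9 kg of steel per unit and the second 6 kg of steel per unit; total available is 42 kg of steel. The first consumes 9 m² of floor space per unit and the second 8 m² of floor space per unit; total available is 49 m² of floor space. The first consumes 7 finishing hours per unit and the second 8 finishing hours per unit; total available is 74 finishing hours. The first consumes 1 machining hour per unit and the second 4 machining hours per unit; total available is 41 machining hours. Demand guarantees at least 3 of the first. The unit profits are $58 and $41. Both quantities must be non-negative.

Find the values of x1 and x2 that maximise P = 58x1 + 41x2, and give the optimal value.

x1 = 3, x2 = 5/2, maximum P = 553/2

Corner points and P = 58x1 + 41x2:
  (14/3, 0) → P = 812/3
  (3, 0) → P = 174
  (3, 5/2) → P = 553/2

At the optimal vertex, 9x1 + 6x2 = 42 and x1 = 3.
Solving simultaneously gives x1 = 3, x2 = 5/2.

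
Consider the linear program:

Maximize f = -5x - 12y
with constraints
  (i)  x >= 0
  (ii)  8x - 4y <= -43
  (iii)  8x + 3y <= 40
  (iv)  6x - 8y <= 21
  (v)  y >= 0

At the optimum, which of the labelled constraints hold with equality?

(i) and (ii)

Corner points and f = -5x - 12y:
  (0, 43/4) → f = -129
  (0, 40/3) → f = -160
  (31/56, 83/7) → f = -8123/56

The maximum is at (0, 43/4). Substituting into each constraint, equality holds for (i) and (ii); the remaining constraints have slack.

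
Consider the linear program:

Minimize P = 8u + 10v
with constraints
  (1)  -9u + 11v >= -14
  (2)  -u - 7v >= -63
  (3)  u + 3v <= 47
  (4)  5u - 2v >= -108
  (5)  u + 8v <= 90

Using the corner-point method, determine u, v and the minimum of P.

The binding constraints are -9u + 11v = -14 and 5u - 2v = -108.
Solving simultaneously gives u = -1216/37, v = -1042/37.

u = -1216/37, v = -1042/37, minimum P = -20148/37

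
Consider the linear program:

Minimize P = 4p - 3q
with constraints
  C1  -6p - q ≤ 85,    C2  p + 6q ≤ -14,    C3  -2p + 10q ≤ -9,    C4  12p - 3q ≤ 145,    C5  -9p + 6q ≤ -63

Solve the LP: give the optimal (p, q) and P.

p = 49/10, q = -63/20, minimum P = 581/20

Extreme points and P = 4p - 3q:
  (-11/3, -63) → P = 523/3
  (-149/15, -127/5) → P = 547/15
  (276/25, -313/75) → P = 1417/25
  (49/10, -63/20) → P = 581/20

The optimum lies where p + 6q = -14 and -9p + 6q = -63.
Solving simultaneously gives p = 49/10, q = -63/20.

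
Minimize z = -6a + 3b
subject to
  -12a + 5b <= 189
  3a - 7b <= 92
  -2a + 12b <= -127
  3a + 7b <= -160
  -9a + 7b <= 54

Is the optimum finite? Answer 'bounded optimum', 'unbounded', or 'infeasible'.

bounded optimum

Vertices and z = -6a + 3b:
  (-34/3, -18) → z = 14
  (-73/3, -165/7) → z = 527/7
  (-107/6, -213/14) → z = 859/14
The feasible region has finitely many vertices and no improving ray; the minimum is 14 at (-34/3, -18).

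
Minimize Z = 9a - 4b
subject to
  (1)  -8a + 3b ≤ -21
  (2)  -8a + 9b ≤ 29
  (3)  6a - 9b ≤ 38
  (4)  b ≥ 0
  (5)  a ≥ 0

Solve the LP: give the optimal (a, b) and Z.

a = 23/4, b = 25/3, minimum Z = 221/12

Extreme points and Z = 9a - 4b:
  (23/4, 25/3) → Z = 221/12
  (21/8, 0) → Z = 189/8
  (19/3, 0) → Z = 57
The feasible region is unbounded (it extends along (3, 2), (9, 8)), but Z strictly increases along every unbounded feasible direction, so there is no improving ray and the minimum is attained at a vertex.

The optimum lies where -8a + 3b = -21 and -8a + 9b = 29.
Solving simultaneously gives a = 23/4, b = 25/3.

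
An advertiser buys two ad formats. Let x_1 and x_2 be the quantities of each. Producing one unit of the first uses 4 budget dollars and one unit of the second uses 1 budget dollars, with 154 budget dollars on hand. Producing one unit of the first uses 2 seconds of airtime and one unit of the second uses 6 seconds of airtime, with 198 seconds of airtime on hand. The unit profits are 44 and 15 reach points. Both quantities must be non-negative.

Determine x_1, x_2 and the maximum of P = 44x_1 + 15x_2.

Extreme points and P = 44x_1 + 15x_2:
  (0, 0) → P = 0
  (0, 33) → P = 495
  (77/2, 0) → P = 1694
  (33, 22) → P = 1782

At the optimal vertex, 4x_1 + x_2 = 154 and 2x_1 + 6x_2 = 198.
Solving simultaneously gives x_1 = 33, x_2 = 22.

x_1 = 33, x_2 = 22, maximum P = 1782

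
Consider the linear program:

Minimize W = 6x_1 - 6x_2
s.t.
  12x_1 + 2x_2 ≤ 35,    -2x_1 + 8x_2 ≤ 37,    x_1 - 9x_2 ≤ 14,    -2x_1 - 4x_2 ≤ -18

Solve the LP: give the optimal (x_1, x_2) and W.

x_1 = -1/6, x_2 = 55/12, minimum W = -57/2

Extreme points and W = 6x_1 - 6x_2:
  (103/50, 257/50) → W = -462/25
  (26/11, 73/22) → W = -63/11
  (-1/6, 55/12) → W = -57/2

The optimum lies where -2x_1 + 8x_2 = 37 and -2x_1 - 4x_2 = -18.
Solving simultaneously gives x_1 = -1/6, x_2 = 55/12.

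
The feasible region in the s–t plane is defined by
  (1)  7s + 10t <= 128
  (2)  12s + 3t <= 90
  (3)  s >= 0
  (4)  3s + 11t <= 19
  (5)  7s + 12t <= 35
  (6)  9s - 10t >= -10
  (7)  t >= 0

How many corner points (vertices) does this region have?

5

Of the 21 pairwise boundary intersections, those satisfying every inequality are:
  (0, 1)
  (0, 0)
  (157/41, 28/41)
  (80/129, 67/43)
  (5, 0)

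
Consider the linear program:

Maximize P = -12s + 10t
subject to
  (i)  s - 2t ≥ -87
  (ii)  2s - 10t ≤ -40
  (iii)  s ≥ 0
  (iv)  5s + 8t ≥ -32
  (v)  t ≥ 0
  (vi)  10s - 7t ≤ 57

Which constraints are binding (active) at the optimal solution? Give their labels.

(i) and (iii)

Extreme points and P = -12s + 10t:
  (0, 87/2) → P = 435
  (723/13, 927/13) → P = 594/13
  (0, 4) → P = 40
  (425/43, 257/43) → P = -2530/43

The maximum is at (0, 87/2). Substituting into each constraint, equality holds for (i) and (iii); the remaining constraints have slack.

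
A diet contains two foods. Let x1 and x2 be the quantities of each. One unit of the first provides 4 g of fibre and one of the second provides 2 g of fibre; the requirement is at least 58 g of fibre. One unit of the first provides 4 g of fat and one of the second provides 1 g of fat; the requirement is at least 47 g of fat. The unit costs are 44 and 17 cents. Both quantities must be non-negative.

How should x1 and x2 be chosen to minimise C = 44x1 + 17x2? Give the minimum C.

x1 = 9, x2 = 11, minimum C = 583

Extreme points and C = 44x1 + 17x2:
  (0, 47) → C = 799
  (29/2, 0) → C = 638
  (9, 11) → C = 583
The feasible region is unbounded (it extends along (0, 1), (1, 0)), but C strictly increases along every unbounded feasible direction, so there is no improving ray and the minimum is attained at a vertex.

The binding constraints are 4x1 + 2x2 = 58 and 4x1 + x2 = 47.
Solving simultaneously gives x1 = 9, x2 = 11.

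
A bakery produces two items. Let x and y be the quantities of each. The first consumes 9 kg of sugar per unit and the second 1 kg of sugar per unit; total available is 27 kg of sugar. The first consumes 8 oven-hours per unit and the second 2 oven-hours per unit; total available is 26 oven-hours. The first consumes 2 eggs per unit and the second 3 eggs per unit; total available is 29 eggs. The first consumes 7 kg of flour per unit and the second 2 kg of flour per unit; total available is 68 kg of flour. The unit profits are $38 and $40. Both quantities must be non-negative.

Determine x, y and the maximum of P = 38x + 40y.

Vertices and P = 38x + 40y:
  (0, 0) → P = 0
  (0, 29/3) → P = 1160/3
  (3, 0) → P = 114
  (14/5, 9/5) → P = 892/5
  (1, 9) → P = 398

x = 1, y = 9, maximum P = 398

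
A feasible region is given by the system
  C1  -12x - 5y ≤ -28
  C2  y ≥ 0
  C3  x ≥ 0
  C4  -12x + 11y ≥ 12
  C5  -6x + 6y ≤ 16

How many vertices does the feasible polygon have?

3

Pairwise boundary intersections that survive every other constraint:
  (31/24, 5/2)
  (44/51, 60/17)
  (52/3, 20)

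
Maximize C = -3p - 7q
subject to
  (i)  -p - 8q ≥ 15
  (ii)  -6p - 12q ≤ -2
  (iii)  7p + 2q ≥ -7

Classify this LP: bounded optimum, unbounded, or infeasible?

unbounded

From the feasible point (49/9, -23/9), moving in the direction (12, -6) keeps every constraint satisfied while C increases without bound.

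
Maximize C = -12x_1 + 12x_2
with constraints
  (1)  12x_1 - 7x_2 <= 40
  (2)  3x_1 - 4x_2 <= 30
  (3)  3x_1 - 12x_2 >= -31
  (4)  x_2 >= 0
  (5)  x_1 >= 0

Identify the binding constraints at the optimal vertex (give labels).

(3) and (5)

Corner points and C = -12x_1 + 12x_2:
  (17/3, 4) → C = -20
  (10/3, 0) → C = -40
  (0, 31/12) → C = 31
  (0, 0) → C = 0

The maximum is at (0, 31/12). Substituting into each constraint, equality holds for (3) and (5); the remaining constraints have slack.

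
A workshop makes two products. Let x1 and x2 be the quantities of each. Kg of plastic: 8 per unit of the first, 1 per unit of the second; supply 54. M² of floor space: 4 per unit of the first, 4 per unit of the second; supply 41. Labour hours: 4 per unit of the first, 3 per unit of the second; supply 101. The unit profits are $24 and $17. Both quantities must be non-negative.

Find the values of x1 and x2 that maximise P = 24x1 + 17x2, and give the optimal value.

Feasible corners and P = 24x1 + 17x2:
  (0, 0) → P = 0
  (0, 41/4) → P = 697/4
  (27/4, 0) → P = 162
  (25/4, 4) → P = 218

x1 = 25/4, x2 = 4, maximum P = 218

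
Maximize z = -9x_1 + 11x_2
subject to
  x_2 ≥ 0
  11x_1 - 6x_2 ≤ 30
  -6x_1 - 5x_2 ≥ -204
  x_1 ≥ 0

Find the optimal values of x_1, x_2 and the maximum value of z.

Feasible corners and z = -9x_1 + 11x_2:
  (30/11, 0) → z = -270/11
  (0, 0) → z = 0
  (1374/91, 2064/91) → z = 10338/91
  (0, 204/5) → z = 2244/5

x_1 = 0, x_2 = 204/5, maximum z = 2244/5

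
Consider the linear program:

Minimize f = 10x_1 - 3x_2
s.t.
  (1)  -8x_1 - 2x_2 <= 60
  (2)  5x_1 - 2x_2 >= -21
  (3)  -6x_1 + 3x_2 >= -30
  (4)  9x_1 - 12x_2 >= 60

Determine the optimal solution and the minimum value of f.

x_1 = -100/19, x_2 = -170/19, minimum f = -490/19

Corner points and f = 10x_1 - 3x_2:
  (-10/3, -50/3) → f = 50/3
  (-100/19, -170/19) → f = -490/19
  (4, -2) → f = 46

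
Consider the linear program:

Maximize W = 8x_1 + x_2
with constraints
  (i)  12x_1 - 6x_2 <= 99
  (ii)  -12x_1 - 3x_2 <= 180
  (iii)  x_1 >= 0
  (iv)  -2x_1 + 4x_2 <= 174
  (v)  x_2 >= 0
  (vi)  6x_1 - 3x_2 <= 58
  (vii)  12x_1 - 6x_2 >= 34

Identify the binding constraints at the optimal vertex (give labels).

Feasible corners and W = 8x_1 + x_2:
  (40, 127/2) → W = 767/2
  (33/4, 0) → W = 66
  (295/9, 539/9) → W = 2899/9
  (17/6, 0) → W = 68/3

The maximum is at (40, 127/2). Substituting into each constraint, equality holds for (i) and (iv); the remaining constraints have slack.

(i) and (iv)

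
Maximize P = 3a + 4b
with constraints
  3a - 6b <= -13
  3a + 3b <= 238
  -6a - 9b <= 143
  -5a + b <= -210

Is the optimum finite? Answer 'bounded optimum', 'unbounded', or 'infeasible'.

Feasible corners and P = 3a + 4b:
  (463/9, 251/9) → P = 2393/9
  (1273/27, 695/27) → P = 6599/27
  (434/9, 280/9) → P = 2422/9
The feasible region has finitely many vertices and no improving ray; the maximum is 2422/9 at (434/9, 280/9).

bounded optimum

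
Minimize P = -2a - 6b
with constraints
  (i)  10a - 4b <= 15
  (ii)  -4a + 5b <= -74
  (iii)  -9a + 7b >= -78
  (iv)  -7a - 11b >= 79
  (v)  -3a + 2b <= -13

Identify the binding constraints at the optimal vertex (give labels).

Feasible corners and P = -2a - 6b:
  (-128/17, -354/17) → P = 140
  (-83/7, -170/7) → P = 1186/7
  (-65/3, -39) → P = 832/3

The minimum is at (-128/17, -354/17). Substituting into each constraint, equality holds for (ii) and (iii); the remaining constraints have slack.

(ii) and (iii)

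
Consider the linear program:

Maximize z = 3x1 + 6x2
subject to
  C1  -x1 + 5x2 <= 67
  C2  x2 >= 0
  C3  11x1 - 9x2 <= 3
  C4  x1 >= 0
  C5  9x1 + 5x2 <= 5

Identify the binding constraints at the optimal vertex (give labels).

Vertices and z = 3x1 + 6x2:
  (3/11, 0) → z = 9/11
  (0, 0) → z = 0
  (15/34, 7/34) → z = 87/34
  (0, 1) → z = 6

The maximum is at (0, 1). Substituting into each constraint, equality holds for C4 and C5; the remaining constraints have slack.

C4 and C5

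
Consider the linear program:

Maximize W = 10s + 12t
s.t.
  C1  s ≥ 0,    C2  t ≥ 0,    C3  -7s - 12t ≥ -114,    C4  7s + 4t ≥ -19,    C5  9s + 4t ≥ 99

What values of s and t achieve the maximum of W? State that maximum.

s = 114/7, t = 0, maximum W = 1140/7

Corner points and W = 10s + 12t:
  (114/7, 0) → W = 1140/7
  (11, 0) → W = 110
  (183/20, 333/80) → W = 2829/20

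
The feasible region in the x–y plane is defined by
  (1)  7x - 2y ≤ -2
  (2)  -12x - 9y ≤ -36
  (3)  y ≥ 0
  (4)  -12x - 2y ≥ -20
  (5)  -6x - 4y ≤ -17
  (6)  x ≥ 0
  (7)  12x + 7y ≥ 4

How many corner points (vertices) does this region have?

4

Intersecting each pair of boundary lines and keeping only the points that satisfy every inequality leaves:
  (18/19, 82/19)
  (13/20, 131/40)
  (0, 10)
  (0, 17/4)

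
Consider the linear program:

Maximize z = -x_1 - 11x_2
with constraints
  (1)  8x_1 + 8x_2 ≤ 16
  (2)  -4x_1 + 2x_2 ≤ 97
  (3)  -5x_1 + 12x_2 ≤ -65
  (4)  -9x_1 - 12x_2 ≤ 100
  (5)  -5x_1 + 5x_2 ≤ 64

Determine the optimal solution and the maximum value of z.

x_1 = 124/3, x_2 = -118/3, maximum z = 1174/3

Corner points and z = -x_1 - 11x_2:
  (89/17, -55/17) → z = 516/17
  (124/3, -118/3) → z = 1174/3
  (-5/2, -155/24) → z = 1765/24

The optimum lies where 8x_1 + 8x_2 = 16 and -9x_1 - 12x_2 = 100.
Solving simultaneously gives x_1 = 124/3, x_2 = -118/3.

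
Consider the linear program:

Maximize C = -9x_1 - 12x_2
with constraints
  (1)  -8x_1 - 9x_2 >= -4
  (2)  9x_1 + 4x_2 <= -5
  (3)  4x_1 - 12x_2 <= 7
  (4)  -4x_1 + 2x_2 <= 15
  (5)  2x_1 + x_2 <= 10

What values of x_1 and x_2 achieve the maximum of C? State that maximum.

Extreme points and C = -9x_1 - 12x_2:
  (-61/49, 76/49) → C = -363/49
  (-127/52, 34/13) → C = -489/52
  (-8/31, -83/124) → C = 321/31
  (-97/20, -11/5) → C = 1401/20

The optimum lies where 4x_1 - 12x_2 = 7 and -4x_1 + 2x_2 = 15.
Solving simultaneously gives x_1 = -97/20, x_2 = -11/5.

x_1 = -97/20, x_2 = -11/5, maximum C = 1401/20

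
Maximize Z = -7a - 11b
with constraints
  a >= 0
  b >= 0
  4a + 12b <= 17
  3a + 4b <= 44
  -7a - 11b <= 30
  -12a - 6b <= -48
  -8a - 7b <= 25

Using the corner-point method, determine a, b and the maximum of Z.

a = 4, b = 0, maximum Z = -28

Vertices and Z = -7a - 11b:
  (17/4, 0) → Z = -119/4
  (4, 0) → Z = -28
  (79/20, 1/10) → Z = -115/4

The optimum lies where b = 0 and -12a - 6b = -48.
Solving simultaneously gives a = 4, b = 0.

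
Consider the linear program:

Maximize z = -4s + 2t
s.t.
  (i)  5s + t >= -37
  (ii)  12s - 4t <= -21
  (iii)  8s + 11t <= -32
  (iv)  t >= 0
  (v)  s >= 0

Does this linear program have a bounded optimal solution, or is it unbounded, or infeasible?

The boundaries 5s + t = -37 and 8s + 11t = -32 meet at (-375/47, 136/47), but that point violates s ≥ 0. Every candidate vertex is excluded by some other constraint, so the feasible region is empty.

infeasible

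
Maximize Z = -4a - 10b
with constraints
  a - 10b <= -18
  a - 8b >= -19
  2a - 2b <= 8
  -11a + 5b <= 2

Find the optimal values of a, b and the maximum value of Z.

Feasible corners and Z = -4a - 10b:
  (58/9, 22/9) → Z = -452/9
  (2/3, 28/15) → Z = -64/3
  (51/7, 23/7) → Z = -62
  (79/83, 207/83) → Z = -2386/83

At the optimal vertex, a - 10b = -18 and -11a + 5b = 2.
Solving simultaneously gives a = 2/3, b = 28/15.

a = 2/3, b = 28/15, maximum Z = -64/3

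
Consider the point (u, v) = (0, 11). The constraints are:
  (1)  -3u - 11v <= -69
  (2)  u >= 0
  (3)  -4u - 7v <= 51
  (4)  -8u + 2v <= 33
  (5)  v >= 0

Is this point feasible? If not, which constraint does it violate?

(1): -121 ≤ -69 ✓
(2): 0 ≥ 0 ✓
(3): -77 ≤ 51 ✓
(4): 22 ≤ 33 ✓
(5): 11 ≥ 0 ✓

feasible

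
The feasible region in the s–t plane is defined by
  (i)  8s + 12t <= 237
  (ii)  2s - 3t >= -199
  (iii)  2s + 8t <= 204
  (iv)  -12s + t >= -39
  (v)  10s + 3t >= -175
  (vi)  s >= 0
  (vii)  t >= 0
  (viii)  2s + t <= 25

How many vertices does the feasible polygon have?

5

Intersecting each pair of boundary lines and keeping only the points that satisfy every inequality leaves:
  (0, 79/4)
  (63/16, 137/8)
  (13/4, 0)
  (32/7, 111/7)
  (0, 0)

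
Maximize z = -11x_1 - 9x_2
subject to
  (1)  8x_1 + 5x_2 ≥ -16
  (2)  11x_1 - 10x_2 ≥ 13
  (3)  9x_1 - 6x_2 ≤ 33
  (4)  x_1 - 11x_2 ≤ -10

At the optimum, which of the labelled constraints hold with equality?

(2) and (4)

Vertices and z = -11x_1 - 9x_2:
  (21/2, 41/4) → z = -831/4
  (81/37, 41/37) → z = -1260/37
  (141/31, 41/31) → z = -1920/31

The maximum is at (81/37, 41/37). Substituting into each constraint, equality holds for (2) and (4); the remaining constraints have slack.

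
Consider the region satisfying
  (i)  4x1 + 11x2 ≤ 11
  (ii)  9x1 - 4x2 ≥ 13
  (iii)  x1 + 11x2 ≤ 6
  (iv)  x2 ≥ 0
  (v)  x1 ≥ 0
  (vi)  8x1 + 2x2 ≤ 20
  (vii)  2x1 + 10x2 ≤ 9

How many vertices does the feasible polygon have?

5

Pairwise boundary intersections that survive every other constraint:
  (5/3, 13/33)
  (99/40, 1/10)
  (167/103, 41/103)
  (13/9, 0)
  (5/2, 0)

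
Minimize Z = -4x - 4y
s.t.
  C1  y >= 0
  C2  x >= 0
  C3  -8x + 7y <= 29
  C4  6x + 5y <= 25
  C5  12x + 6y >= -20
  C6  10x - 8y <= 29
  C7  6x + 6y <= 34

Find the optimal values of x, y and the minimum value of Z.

Extreme points and Z = -4x - 4y:
  (0, 0) → Z = 0
  (29/10, 0) → Z = -58/5
  (0, 29/7) → Z = -116/7
  (15/41, 187/41) → Z = -808/41
  (345/98, 38/49) → Z = -842/49

At the optimal vertex, -8x + 7y = 29 and 6x + 5y = 25.
Solving simultaneously gives x = 15/41, y = 187/41.

x = 15/41, y = 187/41, minimum Z = -808/41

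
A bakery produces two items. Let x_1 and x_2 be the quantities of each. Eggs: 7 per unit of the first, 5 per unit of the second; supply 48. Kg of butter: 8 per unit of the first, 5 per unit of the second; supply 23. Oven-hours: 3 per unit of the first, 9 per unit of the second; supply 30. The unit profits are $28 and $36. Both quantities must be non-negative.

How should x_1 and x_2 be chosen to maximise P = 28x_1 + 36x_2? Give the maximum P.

Vertices and P = 28x_1 + 36x_2:
  (0, 0) → P = 0
  (0, 10/3) → P = 120
  (23/8, 0) → P = 161/2
  (1, 3) → P = 136

The binding constraints are 8x_1 + 5x_2 = 23 and 3x_1 + 9x_2 = 30.
Solving simultaneously gives x_1 = 1, x_2 = 3.

x_1 = 1, x_2 = 3, maximum P = 136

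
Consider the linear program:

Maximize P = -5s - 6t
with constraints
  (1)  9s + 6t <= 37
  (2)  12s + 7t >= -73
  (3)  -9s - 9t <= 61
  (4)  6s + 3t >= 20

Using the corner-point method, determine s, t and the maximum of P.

s = 233/9, t = -98/3, maximum P = 599/9

Feasible corners and P = -5s - 6t:
  (233/9, -98/3) → P = 599/9
  (1, 14/3) → P = -33
  (121/9, -182/9) → P = 487/9

At the optimal vertex, 9s + 6t = 37 and -9s - 9t = 61.
Solving simultaneously gives s = 233/9, t = -98/3.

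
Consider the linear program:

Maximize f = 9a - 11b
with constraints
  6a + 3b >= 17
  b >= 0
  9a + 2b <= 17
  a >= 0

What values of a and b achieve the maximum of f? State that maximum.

a = 17/15, b = 17/5, maximum f = -136/5

Extreme points and f = 9a - 11b:
  (17/15, 17/5) → f = -136/5
  (0, 17/3) → f = -187/3
  (0, 17/2) → f = -187/2

The optimum lies where 6a + 3b = 17 and 9a + 2b = 17.
Solving simultaneously gives a = 17/15, b = 17/5.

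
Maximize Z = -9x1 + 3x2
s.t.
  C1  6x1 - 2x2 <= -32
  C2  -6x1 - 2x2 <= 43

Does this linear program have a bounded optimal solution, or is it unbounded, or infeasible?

unbounded

From the feasible point (-25/4, -11/4), moving in the direction (-2, 6) keeps every constraint satisfied while Z increases without bound.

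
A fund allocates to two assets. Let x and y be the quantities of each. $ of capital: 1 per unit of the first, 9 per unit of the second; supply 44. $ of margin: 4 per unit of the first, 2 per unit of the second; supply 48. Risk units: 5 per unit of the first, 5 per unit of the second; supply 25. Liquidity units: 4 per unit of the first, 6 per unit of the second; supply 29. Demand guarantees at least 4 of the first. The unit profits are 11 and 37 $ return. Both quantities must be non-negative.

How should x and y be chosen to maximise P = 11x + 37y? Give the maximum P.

Feasible corners and P = 11x + 37y:
  (5, 0) → P = 55
  (4, 0) → P = 44
  (4, 1) → P = 81

x = 4, y = 1, maximum P = 81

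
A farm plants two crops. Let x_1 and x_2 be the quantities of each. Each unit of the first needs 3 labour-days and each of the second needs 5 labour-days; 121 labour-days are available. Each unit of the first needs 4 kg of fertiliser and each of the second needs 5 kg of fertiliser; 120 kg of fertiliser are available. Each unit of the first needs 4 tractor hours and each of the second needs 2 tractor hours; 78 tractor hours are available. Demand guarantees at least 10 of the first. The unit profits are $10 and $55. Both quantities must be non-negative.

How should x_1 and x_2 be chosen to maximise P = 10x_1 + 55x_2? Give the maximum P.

Feasible corners and P = 10x_1 + 55x_2:
  (39/2, 0) → P = 195
  (10, 0) → P = 100
  (25/2, 14) → P = 895
  (10, 16) → P = 980

x_1 = 10, x_2 = 16, maximum P = 980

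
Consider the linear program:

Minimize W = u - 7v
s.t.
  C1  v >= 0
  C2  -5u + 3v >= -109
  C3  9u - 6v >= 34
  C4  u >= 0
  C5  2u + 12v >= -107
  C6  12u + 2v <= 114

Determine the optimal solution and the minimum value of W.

At the optimal vertex, 9u - 6v = 34 and 12u + 2v = 114.
Solving simultaneously gives u = 376/45, v = 103/15.

u = 376/45, v = 103/15, minimum W = -1787/45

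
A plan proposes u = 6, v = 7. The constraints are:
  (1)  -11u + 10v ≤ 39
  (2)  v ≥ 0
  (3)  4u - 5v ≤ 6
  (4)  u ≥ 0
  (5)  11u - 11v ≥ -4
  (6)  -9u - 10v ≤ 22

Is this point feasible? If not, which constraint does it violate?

Constraint (5): 11u - 11v = -11, which is not ≥ -4. All other constraints are satisfied.

not feasible — violates (5)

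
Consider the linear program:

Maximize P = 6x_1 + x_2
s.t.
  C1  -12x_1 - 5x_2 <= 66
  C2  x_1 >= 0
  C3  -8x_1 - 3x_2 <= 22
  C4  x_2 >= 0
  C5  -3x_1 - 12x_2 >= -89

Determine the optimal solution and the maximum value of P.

Vertices and P = 6x_1 + x_2:
  (0, 0) → P = 0
  (0, 89/12) → P = 89/12
  (89/3, 0) → P = 178

The binding constraints are x_2 = 0 and -3x_1 - 12x_2 = -89.
Solving simultaneously gives x_1 = 89/3, x_2 = 0.

x_1 = 89/3, x_2 = 0, maximum P = 178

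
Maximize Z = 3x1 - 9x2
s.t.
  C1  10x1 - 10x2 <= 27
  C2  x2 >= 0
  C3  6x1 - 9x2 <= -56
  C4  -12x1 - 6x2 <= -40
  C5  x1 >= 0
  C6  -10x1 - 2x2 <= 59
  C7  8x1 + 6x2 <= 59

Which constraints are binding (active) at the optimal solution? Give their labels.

C3 and C4

Extreme points and Z = 3x1 - 9x2:
  (1/6, 19/3) → Z = -113/2
  (65/36, 401/54) → Z = -737/12
  (0, 20/3) → Z = -60
  (0, 59/6) → Z = -177/2

The maximum is at (1/6, 19/3). Substituting into each constraint, equality holds for C3 and C4; the remaining constraints have slack.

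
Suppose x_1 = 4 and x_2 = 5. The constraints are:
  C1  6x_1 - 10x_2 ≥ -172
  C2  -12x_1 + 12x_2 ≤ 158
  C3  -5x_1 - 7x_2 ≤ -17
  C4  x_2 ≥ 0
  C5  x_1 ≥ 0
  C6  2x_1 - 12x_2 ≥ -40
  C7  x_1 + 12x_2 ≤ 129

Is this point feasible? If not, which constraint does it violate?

not feasible — violates C6

Constraint C6: 2x_1 - 12x_2 = -52, which is not ≥ -40. All other constraints are satisfied.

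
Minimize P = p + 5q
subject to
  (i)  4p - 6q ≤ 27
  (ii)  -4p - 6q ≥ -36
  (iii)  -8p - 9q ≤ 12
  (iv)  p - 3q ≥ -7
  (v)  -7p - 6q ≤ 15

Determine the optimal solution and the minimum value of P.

Corner points and P = p + 5q:
  (63/8, 3/4) → P = 93/8
  (57/28, -22/7) → P = -383/28
  (11/3, 32/9) → P = 193/9
  (-3, 4/3) → P = 11/3

At the optimal vertex, 4p - 6q = 27 and -8p - 9q = 12.
Solving simultaneously gives p = 57/28, q = -22/7.

p = 57/28, q = -22/7, minimum P = -383/28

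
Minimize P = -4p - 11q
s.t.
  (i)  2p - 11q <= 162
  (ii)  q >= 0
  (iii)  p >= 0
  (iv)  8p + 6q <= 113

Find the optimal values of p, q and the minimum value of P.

p = 0, q = 113/6, minimum P = -1243/6

Extreme points and P = -4p - 11q:
  (0, 0) → P = 0
  (113/8, 0) → P = -113/2
  (0, 113/6) → P = -1243/6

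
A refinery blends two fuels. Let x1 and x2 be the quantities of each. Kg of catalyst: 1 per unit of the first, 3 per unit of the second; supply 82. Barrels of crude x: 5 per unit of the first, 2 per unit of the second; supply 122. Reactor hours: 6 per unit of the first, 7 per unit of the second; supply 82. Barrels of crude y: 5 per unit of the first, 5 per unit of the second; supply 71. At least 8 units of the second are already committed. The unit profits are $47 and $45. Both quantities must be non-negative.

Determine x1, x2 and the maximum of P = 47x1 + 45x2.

x1 = 13/3, x2 = 8, maximum P = 1691/3

Extreme points and P = 47x1 + 45x2:
  (0, 82/7) → P = 3690/7
  (0, 8) → P = 360
  (13/3, 8) → P = 1691/3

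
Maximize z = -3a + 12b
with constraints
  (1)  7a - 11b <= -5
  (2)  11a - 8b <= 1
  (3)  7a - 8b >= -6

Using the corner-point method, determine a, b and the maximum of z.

a = 7/4, b = 73/32, maximum z = 177/8

Feasible corners and z = -3a + 12b:
  (51/65, 62/65) → z = 591/65
  (-26/21, -1/3) → z = -2/7
  (7/4, 73/32) → z = 177/8

The binding constraints are 11a - 8b = 1 and 7a - 8b = -6.
Solving simultaneously gives a = 7/4, b = 73/32.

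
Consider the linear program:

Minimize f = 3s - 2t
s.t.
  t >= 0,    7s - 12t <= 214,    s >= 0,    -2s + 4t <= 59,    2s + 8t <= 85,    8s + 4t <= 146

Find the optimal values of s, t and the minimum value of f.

Feasible corners and f = 3s - 2t:
  (0, 0) → f = 0
  (73/4, 0) → f = 219/4
  (0, 85/8) → f = -85/4
  (207/14, 97/14) → f = 61/2

s = 0, t = 85/8, minimum f = -85/4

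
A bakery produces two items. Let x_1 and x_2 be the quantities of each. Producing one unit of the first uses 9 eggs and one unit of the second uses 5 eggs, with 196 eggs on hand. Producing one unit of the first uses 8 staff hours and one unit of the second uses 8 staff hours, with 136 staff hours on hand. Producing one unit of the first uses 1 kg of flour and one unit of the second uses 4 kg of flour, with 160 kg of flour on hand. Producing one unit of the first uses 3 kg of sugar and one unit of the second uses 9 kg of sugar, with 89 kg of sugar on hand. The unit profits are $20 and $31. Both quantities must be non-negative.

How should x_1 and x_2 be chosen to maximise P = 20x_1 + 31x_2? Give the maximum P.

x_1 = 32/3, x_2 = 19/3, maximum P = 1229/3

Vertices and P = 20x_1 + 31x_2:
  (0, 0) → P = 0
  (0, 89/9) → P = 2759/9
  (17, 0) → P = 340
  (32/3, 19/3) → P = 1229/3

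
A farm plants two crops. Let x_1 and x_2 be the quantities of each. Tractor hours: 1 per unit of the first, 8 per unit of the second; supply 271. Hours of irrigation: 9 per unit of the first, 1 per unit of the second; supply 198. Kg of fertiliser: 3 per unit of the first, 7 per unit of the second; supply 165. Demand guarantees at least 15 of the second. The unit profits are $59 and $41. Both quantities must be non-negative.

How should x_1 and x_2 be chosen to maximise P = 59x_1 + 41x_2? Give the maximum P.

x_1 = 20, x_2 = 15, maximum P = 1795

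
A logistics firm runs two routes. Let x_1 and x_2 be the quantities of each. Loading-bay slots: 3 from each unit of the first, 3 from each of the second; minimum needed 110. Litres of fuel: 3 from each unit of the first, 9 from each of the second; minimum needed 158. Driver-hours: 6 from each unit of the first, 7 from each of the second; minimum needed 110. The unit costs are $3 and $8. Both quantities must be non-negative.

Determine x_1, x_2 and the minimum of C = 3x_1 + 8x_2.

x_1 = 86/3, x_2 = 8, minimum C = 150

Feasible corners and C = 3x_1 + 8x_2:
  (0, 110/3) → C = 880/3
  (158/3, 0) → C = 158
  (86/3, 8) → C = 150
The feasible region is unbounded (it extends along (0, 1), (1, 0)), but C strictly increases along every unbounded feasible direction, so there is no improving ray and the minimum is attained at a vertex.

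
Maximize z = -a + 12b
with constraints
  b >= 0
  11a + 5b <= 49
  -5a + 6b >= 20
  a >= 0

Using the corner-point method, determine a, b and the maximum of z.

Corner points and z = -a + 12b:
  (194/91, 465/91) → z = 5386/91
  (0, 49/5) → z = 588/5
  (0, 10/3) → z = 40

a = 0, b = 49/5, maximum z = 588/5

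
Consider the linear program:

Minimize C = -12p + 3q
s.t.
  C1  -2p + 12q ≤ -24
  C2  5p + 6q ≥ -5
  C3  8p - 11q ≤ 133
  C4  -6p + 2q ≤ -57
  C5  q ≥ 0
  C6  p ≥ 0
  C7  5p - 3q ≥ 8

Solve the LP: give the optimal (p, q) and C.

p = 18, q = 1, minimum C = -213

Corner points and C = -12p + 3q:
  (18, 1) → C = -213
  (12, 0) → C = -144
  (133/8, 0) → C = -399/2

The optimum lies where -2p + 12q = -24 and 8p - 11q = 133.
Solving simultaneously gives p = 18, q = 1.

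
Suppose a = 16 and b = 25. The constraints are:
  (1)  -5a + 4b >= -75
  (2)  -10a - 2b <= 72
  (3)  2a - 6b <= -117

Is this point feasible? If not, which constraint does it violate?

(1): 20 ≥ -75 ✓
(2): -210 ≤ 72 ✓
(3): -118 ≤ -117 ✓

feasible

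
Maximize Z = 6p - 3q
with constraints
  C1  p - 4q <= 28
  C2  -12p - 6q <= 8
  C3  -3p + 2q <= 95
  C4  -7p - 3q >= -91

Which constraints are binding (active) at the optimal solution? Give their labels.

Corner points and Z = 6p - 3q:
  (68/27, -172/27) → Z = 308/9
  (448/31, -105/31) → Z = 3003/31
  (-293/21, 186/7) → Z = -1144/7
  (-103/23, 938/23) → Z = -3432/23

The maximum is at (448/31, -105/31). Substituting into each constraint, equality holds for C1 and C4; the remaining constraints have slack.

C1 and C4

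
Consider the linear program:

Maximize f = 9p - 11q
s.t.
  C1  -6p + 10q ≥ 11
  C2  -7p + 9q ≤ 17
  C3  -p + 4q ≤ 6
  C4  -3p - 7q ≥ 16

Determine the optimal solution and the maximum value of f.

Corner points and f = 9p - 11q:
  (-71/16, -25/16) → f = -91/4
  (-79/24, -7/8) → f = -20
  (-263/76, -61/76) → f = -424/19

The optimum lies where -6p + 10q = 11 and -3p - 7q = 16.
Solving simultaneously gives p = -79/24, q = -7/8.

p = -79/24, q = -7/8, maximum f = -20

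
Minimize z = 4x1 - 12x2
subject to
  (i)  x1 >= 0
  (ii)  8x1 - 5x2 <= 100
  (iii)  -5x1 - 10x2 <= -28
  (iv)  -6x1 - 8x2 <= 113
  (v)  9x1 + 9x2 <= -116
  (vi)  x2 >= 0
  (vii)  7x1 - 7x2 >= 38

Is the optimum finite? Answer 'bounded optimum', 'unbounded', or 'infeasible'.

infeasible

The boundaries 8x1 - 5x2 = 100 and x2 = 0 meet at (25/2, 0), but that point violates 9x1 + 9x2 ≤ -116. Every candidate vertex is excluded by some other constraint, so the feasible region is empty.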